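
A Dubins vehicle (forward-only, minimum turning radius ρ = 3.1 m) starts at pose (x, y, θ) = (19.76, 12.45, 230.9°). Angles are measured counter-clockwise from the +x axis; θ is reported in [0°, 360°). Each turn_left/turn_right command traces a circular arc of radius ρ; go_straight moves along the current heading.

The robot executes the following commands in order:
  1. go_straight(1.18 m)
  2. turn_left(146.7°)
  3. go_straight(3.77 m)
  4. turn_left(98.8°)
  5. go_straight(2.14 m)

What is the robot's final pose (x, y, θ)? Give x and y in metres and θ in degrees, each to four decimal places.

(26.8403, 14.0143, 116.4000°)

set_pose: (x, y, θ) = (19.7600, 12.4500, 230.9000°), ρ = 3.1
go_straight(1.18): x += 1.18·cos θ, y += 1.18·sin θ → (19.0158, 11.5343, 230.9000°)
turn_left(146.7°): centre at ρ to the left, rotate +146.7° → (22.3589, 6.6243, 377.6000° ≡ 17.6000°)
go_straight(3.77): x += 3.77·cos θ, y += 3.77·sin θ → (25.9524, 7.7642, 17.6000°)
turn_left(98.8°): centre at ρ to the left, rotate +98.8° → (27.7918, 12.0975, 116.4000°)
go_straight(2.14): x += 2.14·cos θ, y += 2.14·sin θ → (26.8403, 14.0143, 116.4000°)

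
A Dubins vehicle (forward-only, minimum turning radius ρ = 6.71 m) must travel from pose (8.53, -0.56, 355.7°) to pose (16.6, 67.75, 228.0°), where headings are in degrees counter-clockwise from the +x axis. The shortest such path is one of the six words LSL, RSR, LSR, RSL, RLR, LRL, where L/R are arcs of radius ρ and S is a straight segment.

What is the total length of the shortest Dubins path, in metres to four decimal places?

85.6970 m

Let ψ = atan2(Δy, Δx) = atan2(68.31, 8.07) = 83.2624° be the start→goal bearing.
Normalize: d = |goal − start| / ρ = 68.785035/6.71 = 10.251123, α = (θ_start − ψ) mod 360° = 272.4376° = 4.754933 rad, β = (θ_goal − ψ) mod 360° = 144.7376° = 2.526147 rad.
Common terms: sin α = -0.999095, cos α = 0.042531, sin β = 0.577322, cos β = -0.816516, cos(α−β) = -0.611527, d² = 105.085521. Work in radians in the unit-radius frame; every candidate has L = ρ·(t + p + q).
LSL: p² = 2 + d² − 2cos(α−β) + 2d(sin α − sin β) = 75.988477; p = √p² = 8.717137; φ = atan2(cos β − cos α, d + sin α − sin β) = -0.098707 rad; t = (φ − α) mod 2π = 1.429545 rad, q = (β − φ) mod 2π = 2.624854 rad → L = 6.71·(1.429545 + 8.717137 + 2.624854) = 6.71·12.771537 = 85.697012 m
RSR: p² = 2 + d² − 2cos(α−β) + 2d(sin β − sin α) = 140.628673; p = √p² = 11.858696; φ = atan2(cos α − cos β, d − sin α + sin β) = 0.072504 rad; t = (α − φ) mod 2π = 4.682429 rad, q = (φ − β) mod 2π = 3.829542 rad → L = 6.71·(4.682429 + 11.858696 + 3.829542) = 6.71·20.370667 = 136.687174 m
LSR: p² = d² − 2 + 2cos(α−β) + 2d(sin α + sin β) = 93.215176; p = √p² = 9.654801; φ = atan2(−cos α − cos β, d + sin α + sin β) − atan2(−2, p) = 0.282842 rad; t = (φ − α) mod 2π = 1.811095 rad, q = (φ − β) mod 2π = 4.039880 rad → L = 6.71·(1.811095 + 9.654801 + 4.039880) = 6.71·15.505775 = 104.043752 m
RSL: p² = d² − 2 + 2cos(α−β) − 2d(sin α + sin β) = 110.509758; p = √p² = 10.512362; φ = atan2(cos α + cos β, d − sin α − sin β) − atan2(2, p) = -0.260397 rad; t = (α − φ) mod 2π = 5.015330 rad, q = (β − φ) mod 2π = 2.786545 rad → L = 6.71·(5.015330 + 10.512362 + 2.786545) = 6.71·18.314237 = 122.888529 m
RLR: c = (6 − d² + 2cos(α−β) + 2d(sin α − sin β))/8 = -16.578584, |c| > 1 → infeasible
LRL: c = (6 − d² + 2cos(α−β) − 2d(sin α − sin β))/8 = -8.498560, |c| > 1 → infeasible
Shortest: LSL with L = 85.697012 m ≈ 85.6970 m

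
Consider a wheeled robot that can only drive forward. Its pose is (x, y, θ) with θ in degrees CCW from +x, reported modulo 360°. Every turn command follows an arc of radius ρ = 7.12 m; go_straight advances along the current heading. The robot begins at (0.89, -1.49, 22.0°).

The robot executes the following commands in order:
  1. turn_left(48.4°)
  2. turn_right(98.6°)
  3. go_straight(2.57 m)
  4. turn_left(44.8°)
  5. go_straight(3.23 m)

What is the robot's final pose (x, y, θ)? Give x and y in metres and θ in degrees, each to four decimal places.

(25.7613, 5.7695, 16.6000°)

set_pose: (x, y, θ) = (0.8900, -1.4900, 22.0000°), ρ = 7.12
turn_left(48.4°): centre at ρ to the left, rotate +48.4° → (4.9303, 2.7231, 70.4000°)
turn_right(98.6°): centre at ρ to the right, rotate −98.6° → (15.0023, 6.6096, -28.2000° ≡ 331.8000°)
go_straight(2.57): x += 2.57·cos θ, y += 2.57·sin θ → (17.2672, 5.3951, 331.8000°)
turn_left(44.8°): centre at ρ to the left, rotate +44.8° → (22.6659, 4.8468, 376.6000° ≡ 16.6000°)
go_straight(3.23): x += 3.23·cos θ, y += 3.23·sin θ → (25.7613, 5.7695, 16.6000°)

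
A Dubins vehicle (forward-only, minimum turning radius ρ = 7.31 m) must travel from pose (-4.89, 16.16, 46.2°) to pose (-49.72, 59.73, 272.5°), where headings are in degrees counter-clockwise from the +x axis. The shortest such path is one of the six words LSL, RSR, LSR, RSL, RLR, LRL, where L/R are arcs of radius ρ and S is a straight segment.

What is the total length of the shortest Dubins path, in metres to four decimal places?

79.3482 m

Let ψ = atan2(Δy, Δx) = atan2(43.57, -44.83) = 135.8166° be the start→goal bearing.
Normalize: d = |goal − start| / ρ = 62.514589/7.31 = 8.551927, α = (θ_start − ψ) mod 360° = 270.3834° = 4.719081 rad, β = (θ_goal − ψ) mod 360° = 136.6834° = 2.385575 rad.
Common terms: sin α = -0.999978, cos α = 0.006691, sin β = 0.686029, cos β = -0.727574, cos(α−β) = -0.690882, d² = 73.135461. Work in radians in the unit-radius frame; every candidate has L = ρ·(t + p + q).
LSL: p² = 2 + d² − 2cos(α−β) + 2d(sin α − sin β) = 47.680010; p = √p² = 6.905071; φ = atan2(cos β − cos α, d + sin α − sin β) = -0.106539 rad; t = (φ − α) mod 2π = 1.457566 rad, q = (β − φ) mod 2π = 2.492114 rad → L = 7.31·(1.457566 + 6.905071 + 2.492114) = 7.31·10.854751 = 79.348233 m
RSR: p² = 2 + d² − 2cos(α−β) + 2d(sin β − sin α) = 105.354442; p = √p² = 10.264231; φ = atan2(cos α − cos β, d − sin α + sin β) = 0.071597 rad; t = (α − φ) mod 2π = 4.647483 rad, q = (φ − β) mod 2π = 3.969208 rad → L = 7.31·(4.647483 + 10.264231 + 3.969208) = 7.31·18.880922 = 138.019538 m
LSR: p² = d² − 2 + 2cos(α−β) + 2d(sin α + sin β) = 64.383969; p = √p² = 8.023962; φ = atan2(−cos α − cos β, d + sin α + sin β) − atan2(−2, p) = 0.331561 rad; t = (φ − α) mod 2π = 1.895666 rad, q = (φ − β) mod 2π = 4.229171 rad → L = 7.31·(1.895666 + 8.023962 + 4.229171) = 7.31·14.148798 = 103.427717 m
RSL: p² = d² − 2 + 2cos(α−β) − 2d(sin α + sin β) = 75.123424; p = √p² = 8.667377; φ = atan2(cos α + cos β, d − sin α − sin β) − atan2(2, p) = -0.307912 rad; t = (α − φ) mod 2π = 5.026993 rad, q = (β − φ) mod 2π = 2.693487 rad → L = 7.31·(5.026993 + 8.667377 + 2.693487) = 7.31·16.387857 = 119.795236 m
RLR: c = (6 − d² + 2cos(α−β) + 2d(sin α − sin β))/8 = -12.169305, |c| > 1 → infeasible
LRL: c = (6 − d² + 2cos(α−β) − 2d(sin α − sin β))/8 = -4.960001, |c| > 1 → infeasible
Shortest: LSL with L = 79.348233 m ≈ 79.3482 m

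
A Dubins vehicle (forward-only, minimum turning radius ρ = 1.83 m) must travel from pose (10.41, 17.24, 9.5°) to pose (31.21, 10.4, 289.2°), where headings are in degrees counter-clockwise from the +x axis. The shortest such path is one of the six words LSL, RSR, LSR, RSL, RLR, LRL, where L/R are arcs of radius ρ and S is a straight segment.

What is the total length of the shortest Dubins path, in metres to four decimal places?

Let ψ = atan2(Δy, Δx) = atan2(-6.84, 20.80) = -18.2033° be the start→goal bearing.
Normalize: d = |goal − start| / ρ = 21.895790/1.83 = 11.964912, α = (θ_start − ψ) mod 360° = 27.7033° = 0.483513 rad, β = (θ_goal − ψ) mod 360° = 307.4033° = 5.365199 rad.
Common terms: sin α = 0.464892, cos α = 0.885367, sin β = -0.794380, cos β = 0.607421, cos(α−β) = 0.168489, d² = 143.159127. Work in radians in the unit-radius frame; every candidate has L = ρ·(t + p + q).
LSL: p² = 2 + d² − 2cos(α−β) + 2d(sin α − sin β) = 174.956317; p = √p² = 13.227105; φ = atan2(cos β − cos α, d + sin α − sin β) = -0.021015 rad; t = (φ − α) mod 2π = 5.778657 rad, q = (β − φ) mod 2π = 5.386214 rad → L = 1.83·(5.778657 + 13.227105 + 5.386214) = 1.83·24.391977 = 44.637317 m
RSR: p² = 2 + d² − 2cos(α−β) + 2d(sin β − sin α) = 114.687979; p = √p² = 10.709247; φ = atan2(cos α − cos β, d − sin α + sin β) = 0.025957 rad; t = (α − φ) mod 2π = 0.457556 rad, q = (φ − β) mod 2π = 0.943943 rad → L = 1.83·(0.457556 + 10.709247 + 0.943943) = 1.83·12.110747 = 22.162667 m
LSR: p² = d² − 2 + 2cos(α−β) + 2d(sin α + sin β) = 133.611519; p = √p² = 11.559045; φ = atan2(−cos α − cos β, d + sin α + sin β) − atan2(−2, p) = 0.043729 rad; t = (φ − α) mod 2π = 5.843401 rad, q = (φ − β) mod 2π = 0.961715 rad → L = 1.83·(5.843401 + 11.559045 + 0.961715) = 1.83·18.364161 = 33.606414 m
RSL: p² = d² − 2 + 2cos(α−β) − 2d(sin α + sin β) = 149.380692; p = √p² = 12.222139; φ = atan2(cos α + cos β, d − sin α − sin β) − atan2(2, p) = -0.041371 rad; t = (α − φ) mod 2π = 0.524884 rad, q = (β − φ) mod 2π = 5.406570 rad → L = 1.83·(0.524884 + 12.222139 + 5.406570) = 1.83·18.153594 = 33.221076 m
RLR: c = (6 − d² + 2cos(α−β) + 2d(sin α − sin β))/8 = -13.335997, |c| > 1 → infeasible
LRL: c = (6 − d² + 2cos(α−β) − 2d(sin α − sin β))/8 = -20.869540, |c| > 1 → infeasible
Shortest: RSR with L = 22.162667 m ≈ 22.1627 m

22.1627 m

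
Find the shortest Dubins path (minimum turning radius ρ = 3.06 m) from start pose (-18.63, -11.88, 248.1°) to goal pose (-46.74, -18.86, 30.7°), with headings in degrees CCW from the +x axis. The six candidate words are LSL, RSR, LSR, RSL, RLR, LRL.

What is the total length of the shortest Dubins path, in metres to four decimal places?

Let ψ = atan2(Δy, Δx) = atan2(-6.98, -28.11) = -166.0549° be the start→goal bearing.
Normalize: d = |goal − start| / ρ = 28.963641/3.06 = 9.465242, α = (θ_start − ψ) mod 360° = 54.1549° = 0.945182 rad, β = (θ_goal − ψ) mod 360° = 196.7549° = 3.434021 rad.
Common terms: sin α = 0.810603, cos α = 0.585596, sin β = -0.288278, cos β = -0.957547, cos(α−β) = -0.794415, d² = 89.590809. Work in radians in the unit-radius frame; every candidate has L = ρ·(t + p + q).
LSL: p² = 2 + d² − 2cos(α−β) + 2d(sin α − sin β) = 113.982001; p = √p² = 10.676235; φ = atan2(cos β − cos α, d + sin α − sin β) = -0.145048 rad; t = (φ − α) mod 2π = 5.192956 rad, q = (β − φ) mod 2π = 3.579069 rad → L = 3.06·(5.192956 + 10.676235 + 3.579069) = 3.06·19.448260 = 59.511676 m
RSR: p² = 2 + d² − 2cos(α−β) + 2d(sin β − sin α) = 72.377276; p = √p² = 8.507484; φ = atan2(cos α − cos β, d − sin α + sin β) = 0.182396 rad; t = (α − φ) mod 2π = 0.762785 rad, q = (φ − β) mod 2π = 3.031560 rad → L = 3.06·(0.762785 + 8.507484 + 3.031560) = 3.06·12.301829 = 37.643598 m
LSR: p² = d² − 2 + 2cos(α−β) + 2d(sin α + sin β) = 95.889842; p = √p² = 9.792336; φ = atan2(−cos α − cos β, d + sin α + sin β) − atan2(−2, p) = 0.238695 rad; t = (φ − α) mod 2π = 5.576698 rad, q = (φ − β) mod 2π = 3.087859 rad → L = 3.06·(5.576698 + 9.792336 + 3.087859) = 3.06·18.456893 = 56.478093 m
RSL: p² = d² − 2 + 2cos(α−β) − 2d(sin α + sin β) = 76.114117; p = √p² = 8.724341; φ = atan2(cos α + cos β, d − sin α − sin β) − atan2(2, p) = -0.266918 rad; t = (α − φ) mod 2π = 1.212099 rad, q = (β − φ) mod 2π = 3.700939 rad → L = 3.06·(1.212099 + 8.724341 + 3.700939) = 3.06·13.637379 = 41.730378 m
RLR: c = (6 − d² + 2cos(α−β) + 2d(sin α − sin β))/8 = -8.047159, |c| > 1 → infeasible
LRL: c = (6 − d² + 2cos(α−β) − 2d(sin α − sin β))/8 = -13.247750, |c| > 1 → infeasible
Shortest: RSR with L = 37.643598 m ≈ 37.6436 m

37.6436 m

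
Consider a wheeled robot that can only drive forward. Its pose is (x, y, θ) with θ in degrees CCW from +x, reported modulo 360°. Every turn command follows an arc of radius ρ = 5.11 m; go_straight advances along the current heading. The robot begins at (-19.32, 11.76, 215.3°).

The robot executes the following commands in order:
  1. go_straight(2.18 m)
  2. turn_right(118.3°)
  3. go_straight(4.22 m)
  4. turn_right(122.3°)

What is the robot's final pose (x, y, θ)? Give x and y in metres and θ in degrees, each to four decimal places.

set_pose: (x, y, θ) = (-19.3200, 11.7600, 215.3000°), ρ = 5.11
go_straight(2.18): x += 2.18·cos θ, y += 2.18·sin θ → (-21.0992, 10.5003, 215.3000°)
turn_right(118.3°): centre at ρ to the right, rotate −118.3° → (-29.1239, 14.0480, 97.0000°)
go_straight(4.22): x += 4.22·cos θ, y += 4.22·sin θ → (-29.6382, 18.2365, 97.0000°)
turn_right(122.3°): centre at ρ to the right, rotate −122.3° → (-22.3825, 23.4791, -25.3000° ≡ 334.7000°)

(-22.3825, 23.4791, 334.7000°)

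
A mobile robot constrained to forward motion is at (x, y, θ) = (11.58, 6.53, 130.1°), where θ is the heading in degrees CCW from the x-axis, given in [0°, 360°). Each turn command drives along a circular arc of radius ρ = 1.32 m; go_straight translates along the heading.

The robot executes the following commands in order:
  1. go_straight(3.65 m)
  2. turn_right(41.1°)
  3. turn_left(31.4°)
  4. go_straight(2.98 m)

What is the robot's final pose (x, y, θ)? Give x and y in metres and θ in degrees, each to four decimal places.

set_pose: (x, y, θ) = (11.5800, 6.5300, 130.1000°), ρ = 1.32
go_straight(3.65): x += 3.65·cos θ, y += 3.65·sin θ → (9.2289, 9.3220, 130.1000°)
turn_right(41.1°): centre at ρ to the right, rotate −41.1° → (8.9188, 10.1952, 89.0000°)
turn_left(31.4°): centre at ρ to the left, rotate +31.4° → (8.7376, 10.8862, 120.4000°)
go_straight(2.98): x += 2.98·cos θ, y += 2.98·sin θ → (7.2296, 13.4565, 120.4000°)

(7.2296, 13.4565, 120.4000°)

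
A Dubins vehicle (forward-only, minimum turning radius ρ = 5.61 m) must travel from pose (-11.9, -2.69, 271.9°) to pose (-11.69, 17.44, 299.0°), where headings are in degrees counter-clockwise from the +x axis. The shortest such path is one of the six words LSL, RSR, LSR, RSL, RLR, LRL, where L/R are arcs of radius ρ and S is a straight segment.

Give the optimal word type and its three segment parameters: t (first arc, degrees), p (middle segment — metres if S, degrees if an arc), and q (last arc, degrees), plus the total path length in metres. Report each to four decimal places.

Let ψ = atan2(Δy, Δx) = atan2(20.13, 0.21) = 89.4023° be the start→goal bearing.
Normalize: d = |goal − start| / ρ = 20.131095/5.61 = 3.588431, α = (θ_start − ψ) mod 360° = 182.4977° = 3.185186 rad, β = (θ_goal − ψ) mod 360° = 209.5977° = 3.658170 rad.
Common terms: sin α = -0.043579, cos α = -0.999050, sin β = -0.493907, cos β = -0.869515, cos(α−β) = 0.890213, d² = 12.876834. Work in radians in the unit-radius frame; every candidate has L = ρ·(t + p + q).
LSL: p² = 2 + d² − 2cos(α−β) + 2d(sin α − sin β) = 16.328347; p = √p² = 4.040835; φ = atan2(cos β − cos α, d + sin α − sin β) = 0.032062 rad; t = (φ − α) mod 2π = 3.130062 rad, q = (β − φ) mod 2π = 3.626108 rad → L = 5.61·(3.130062 + 4.040835 + 3.626108) = 5.61·10.797005 = 60.571195 m
RSR: p² = 2 + d² − 2cos(α−β) + 2d(sin β − sin α) = 9.864469; p = √p² = 3.140775; φ = atan2(cos α − cos β, d − sin α + sin β) = -0.041255 rad; t = (α − φ) mod 2π = 3.226440 rad, q = (φ − β) mod 2π = 2.583761 rad → L = 5.61·(3.226440 + 3.140775 + 2.583761) = 5.61·8.950976 = 50.214977 m
LSR: p² = d² − 2 + 2cos(α−β) + 2d(sin α + sin β) = 8.799796; p = √p² = 2.966445; φ = atan2(−cos α − cos β, d + sin α + sin β) − atan2(−2, p) = 1.142732 rad; t = (φ − α) mod 2π = 4.240732 rad, q = (φ − β) mod 2π = 3.767747 rad → L = 5.61·(4.240732 + 2.966445 + 3.767747) = 5.61·10.974924 = 61.569324 m
RSL: p² = d² − 2 + 2cos(α−β) − 2d(sin α + sin β) = 16.514723; p = √p² = 4.063831; φ = atan2(cos α + cos β, d − sin α − sin β) − atan2(2, p) = -0.882595 rad; t = (α − φ) mod 2π = 4.067781 rad, q = (β − φ) mod 2π = 4.540765 rad → L = 5.61·(4.067781 + 4.063831 + 4.540765) = 5.61·12.672377 = 71.092037 m
RLR: c = (6 − d² + 2cos(α−β) + 2d(sin α − sin β))/8 = -0.233059; p = 2π − arccos c = 4.477167 rad; φ = atan2(cos α − cos β, d − sin α + sin β) = -0.041255 rad; t = (α − φ + p/2) mod 2π = 5.465024 rad, q = (α − β − t + p) mod 2π = 4.822344 rad → L = 5.61·(5.465024 + 4.477167 + 4.822344) = 5.61·14.764536 = 82.829045 m
LRL: c = (6 − d² + 2cos(α−β) − 2d(sin α − sin β))/8 = -1.041043, |c| > 1 → infeasible
Shortest: RSR with L = 50.214977 m ≈ 50.2150 m
Convert RSR to answer units (arcs ×180/π): t = 3.226440·180/π = 184.8614°, p = ρ·p = 5.61·3.140775 = 17.6197 m, q = 2.583761·180/π = 148.0386°, L = 50.2150 m.

RSR: t = 184.8614°, p = 17.6197 m, q = 148.0386°, L = 50.2150 m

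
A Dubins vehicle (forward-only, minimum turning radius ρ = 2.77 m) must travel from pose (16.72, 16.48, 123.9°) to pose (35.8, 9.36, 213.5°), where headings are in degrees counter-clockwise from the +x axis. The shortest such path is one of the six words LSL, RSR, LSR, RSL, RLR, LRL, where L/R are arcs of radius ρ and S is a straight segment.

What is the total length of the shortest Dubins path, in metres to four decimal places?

29.5957 m

Let ψ = atan2(Δy, Δx) = atan2(-7.12, 19.08) = -20.4638° be the start→goal bearing.
Normalize: d = |goal − start| / ρ = 20.365186/2.77 = 7.352053, α = (θ_start − ψ) mod 360° = 144.3638° = 2.519624 rad, β = (θ_goal − ψ) mod 360° = 233.9638° = 4.083439 rad.
Common terms: sin α = 0.582636, cos α = -0.812733, sin β = -0.808646, cos β = -0.588296, cos(α−β) = 0.006981, d² = 54.052679. Work in radians in the unit-radius frame; every candidate has L = ρ·(t + p + q).
LSL: p² = 2 + d² − 2cos(α−β) + 2d(sin α − sin β) = 76.496272; p = √p² = 8.746215; φ = atan2(cos β − cos α, d + sin α − sin β) = 0.025664 rad; t = (φ − α) mod 2π = 3.789225 rad, q = (β − φ) mod 2π = 4.057775 rad → L = 2.77·(3.789225 + 8.746215 + 4.057775) = 2.77·16.593215 = 45.963206 m
RSR: p² = 2 + d² − 2cos(α−β) + 2d(sin β − sin α) = 35.581161; p = √p² = 5.964995; φ = atan2(cos α − cos β, d − sin α + sin β) = -0.037635 rad; t = (α − φ) mod 2π = 2.557259 rad, q = (φ − β) mod 2π = 2.162111 rad → L = 2.77·(2.557259 + 5.964995 + 2.162111) = 2.77·10.684365 = 29.595691 m
LSR: p² = d² − 2 + 2cos(α−β) + 2d(sin α + sin β) = 48.743367; p = √p² = 6.981645; φ = atan2(−cos α − cos β, d + sin α + sin β) − atan2(−2, p) = 0.473125 rad; t = (φ − α) mod 2π = 4.236686 rad, q = (φ − β) mod 2π = 2.672871 rad → L = 2.77·(4.236686 + 6.981645 + 2.672871) = 2.77·13.891201 = 38.478628 m
RSL: p² = d² − 2 + 2cos(α−β) − 2d(sin α + sin β) = 55.389916; p = √p² = 7.442440; φ = atan2(cos α + cos β, d − sin α − sin β) − atan2(2, p) = -0.445342 rad; t = (α − φ) mod 2π = 2.964967 rad, q = (β − φ) mod 2π = 4.528782 rad → L = 2.77·(2.964967 + 7.442440 + 4.528782) = 2.77·14.936188 = 41.373242 m
RLR: c = (6 − d² + 2cos(α−β) + 2d(sin α − sin β))/8 = -3.447645, |c| > 1 → infeasible
LRL: c = (6 − d² + 2cos(α−β) − 2d(sin α − sin β))/8 = -8.562034, |c| > 1 → infeasible
Shortest: RSR with L = 29.595691 m ≈ 29.5957 m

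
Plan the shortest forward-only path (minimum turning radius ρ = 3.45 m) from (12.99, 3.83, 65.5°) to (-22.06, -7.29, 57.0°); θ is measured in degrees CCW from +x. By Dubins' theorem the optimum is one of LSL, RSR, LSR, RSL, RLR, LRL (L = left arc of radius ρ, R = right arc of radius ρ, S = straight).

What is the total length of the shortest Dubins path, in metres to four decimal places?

50.6293 m

Let ψ = atan2(Δy, Δx) = atan2(-11.12, -35.05) = -162.3978° be the start→goal bearing.
Normalize: d = |goal − start| / ρ = 36.771686/3.45 = 10.658460, α = (θ_start − ψ) mod 360° = 227.8978° = 3.977567 rad, β = (θ_goal − ψ) mod 360° = 219.3978° = 3.829214 rad.
Common terms: sin α = -0.741950, cos α = -0.670455, sin β = -0.634701, cos β = -0.772758, cos(α−β) = 0.989016, d² = 113.602764. Work in radians in the unit-radius frame; every candidate has L = ρ·(t + p + q).
LSL: p² = 2 + d² − 2cos(α−β) + 2d(sin α − sin β) = 111.338508; p = √p² = 10.551706; φ = atan2(cos β − cos α, d + sin α − sin β) = -0.009696 rad; t = (φ − α) mod 2π = 2.295923 rad, q = (β − φ) mod 2π = 3.838909 rad → L = 3.45·(2.295923 + 10.551706 + 3.838909) = 3.45·16.686539 = 57.568559 m
RSR: p² = 2 + d² − 2cos(α−β) + 2d(sin β − sin α) = 115.910956; p = √p² = 10.766195; φ = atan2(cos α − cos β, d − sin α + sin β) = 0.009502 rad; t = (α − φ) mod 2π = 3.968064 rad, q = (φ − β) mod 2π = 2.463474 rad → L = 3.45·(3.968064 + 10.766195 + 2.463474) = 3.45·17.197733 = 59.332180 m
LSR: p² = d² − 2 + 2cos(α−β) + 2d(sin α + sin β) = 84.234842; p = √p² = 9.177954; φ = atan2(−cos α − cos β, d + sin α + sin β) − atan2(−2, p) = 0.368812 rad; t = (φ − α) mod 2π = 2.674431 rad, q = (φ − β) mod 2π = 2.822784 rad → L = 3.45·(2.674431 + 9.177954 + 2.822784) = 3.45·14.675169 = 50.629332 m
RSL: p² = d² − 2 + 2cos(α−β) − 2d(sin α + sin β) = 142.926750; p = √p² = 11.955198; φ = atan2(cos α + cos β, d − sin α − sin β) − atan2(2, p) = -0.285103 rad; t = (α − φ) mod 2π = 4.262670 rad, q = (β − φ) mod 2π = 4.114317 rad → L = 3.45·(4.262670 + 11.955198 + 4.114317) = 3.45·20.332185 = 70.146038 m
RLR: c = (6 − d² + 2cos(α−β) + 2d(sin α − sin β))/8 = -13.488870, |c| > 1 → infeasible
LRL: c = (6 − d² + 2cos(α−β) − 2d(sin α − sin β))/8 = -12.917314, |c| > 1 → infeasible
Shortest: LSR with L = 50.629332 m ≈ 50.6293 m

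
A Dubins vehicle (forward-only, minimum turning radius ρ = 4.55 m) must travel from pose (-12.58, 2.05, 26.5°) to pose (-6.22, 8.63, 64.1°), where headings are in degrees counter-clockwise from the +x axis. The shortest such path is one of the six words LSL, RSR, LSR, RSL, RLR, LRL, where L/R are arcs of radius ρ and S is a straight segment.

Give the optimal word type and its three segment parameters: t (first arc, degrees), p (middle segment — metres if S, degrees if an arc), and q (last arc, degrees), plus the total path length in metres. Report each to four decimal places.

LSL: t = 19.7919°, p = 6.2190 m, q = 17.8081°, L = 9.2049 m

Let ψ = atan2(Δy, Δx) = atan2(6.58, 6.36) = 45.9740° be the start→goal bearing.
Normalize: d = |goal − start| / ρ = 9.151284/4.55 = 2.011271, α = (θ_start − ψ) mod 360° = 340.5260° = 5.943299 rad, β = (θ_goal − ψ) mod 360° = 18.1260° = 0.316358 rad.
Common terms: sin α = -0.333379, cos α = 0.942793, sin β = 0.311107, cos β = 0.950375, cos(α−β) = 0.792290, d² = 4.045212. Work in radians in the unit-radius frame; every candidate has L = ρ·(t + p + q).
LSL: p² = 2 + d² − 2cos(α−β) + 2d(sin α − sin β) = 1.868157; p = √p² = 1.366805; φ = atan2(cos β − cos α, d + sin α − sin β) = 0.005547 rad; t = (φ − α) mod 2π = 0.345433 rad, q = (β − φ) mod 2π = 0.310811 rad → L = 4.55·(0.345433 + 1.366805 + 0.310811) = 4.55·2.023049 = 9.204874 m
RSR: p² = 2 + d² − 2cos(α−β) + 2d(sin β − sin α) = 7.053108; p = √p² = 2.655769; φ = atan2(cos α − cos β, d − sin α + sin β) = -0.002855 rad; t = (α − φ) mod 2π = 5.946154 rad, q = (φ − β) mod 2π = 5.963972 rad → L = 4.55·(5.946154 + 2.655769 + 5.963972) = 4.55·14.565896 = 66.274825 m
LSR: p² = d² − 2 + 2cos(α−β) + 2d(sin α + sin β) = 3.540201; p = √p² = 1.881542; φ = atan2(−cos α − cos β, d + sin α + sin β) − atan2(−2, p) = 0.055189 rad; t = (φ − α) mod 2π = 0.395075 rad, q = (φ − β) mod 2π = 6.022016 rad → L = 4.55·(0.395075 + 1.881542 + 6.022016) = 4.55·8.298633 = 37.758780 m
RSL: p² = d² − 2 + 2cos(α−β) − 2d(sin α + sin β) = 3.719382; p = √p² = 1.928570; φ = atan2(cos α + cos β, d − sin α − sin β) − atan2(2, p) = -0.053914 rad; t = (α − φ) mod 2π = 5.997213 rad, q = (β − φ) mod 2π = 0.370272 rad → L = 4.55·(5.997213 + 1.928570 + 0.370272) = 4.55·8.296055 = 37.747051 m
RLR: c = (6 − d² + 2cos(α−β) + 2d(sin α − sin β))/8 = 0.118361; p = 2π − arccos c = 4.831029 rad; φ = atan2(cos α − cos β, d − sin α + sin β) = -0.002855 rad; t = (α − φ + p/2) mod 2π = 2.078483 rad, q = (α − β − t + p) mod 2π = 2.096301 rad → L = 4.55·(2.078483 + 4.831029 + 2.096301) = 4.55·9.005813 = 40.976451 m
LRL: c = (6 − d² + 2cos(α−β) − 2d(sin α − sin β))/8 = 0.766480; p = 2π − arccos c = 5.585732 rad; φ = atan2(cos β − cos α, d + sin α − sin β) = 0.005547 rad; t = (φ − α + p/2) mod 2π = 3.138299 rad, q = (β − α − t + p) mod 2π = 3.103677 rad → L = 4.55·(3.138299 + 5.585732 + 3.103677) = 4.55·11.827708 = 53.816071 m
Shortest: LSL with L = 9.204874 m ≈ 9.2049 m
Convert LSL to answer units (arcs ×180/π): t = 0.345433·180/π = 19.7919°, p = ρ·p = 4.55·1.366805 = 6.2190 m, q = 0.310811·180/π = 17.8081°, L = 9.2049 m.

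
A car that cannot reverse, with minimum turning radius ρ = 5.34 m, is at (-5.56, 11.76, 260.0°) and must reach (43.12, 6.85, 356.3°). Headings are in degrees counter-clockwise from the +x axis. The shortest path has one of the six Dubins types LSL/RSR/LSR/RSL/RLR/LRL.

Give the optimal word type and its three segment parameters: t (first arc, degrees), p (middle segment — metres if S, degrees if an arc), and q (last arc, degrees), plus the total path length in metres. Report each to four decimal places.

LSR: t = 101.8267°, p = 42.7578 m, q = 5.5267°, L = 52.7632 m

Let ψ = atan2(Δy, Δx) = atan2(-4.91, 48.68) = -5.7595° be the start→goal bearing.
Normalize: d = |goal − start| / ρ = 48.926992/5.34 = 9.162358, α = (θ_start − ψ) mod 360° = 265.7595° = 4.638379 rad, β = (θ_goal − ψ) mod 360° = 2.0595° = 0.035946 rad.
Common terms: sin α = -0.997263, cos α = -0.073943, sin β = 0.035938, cos β = 0.999354, cos(α−β) = -0.109734, d² = 83.948803. Work in radians in the unit-radius frame; every candidate has L = ρ·(t + p + q).
LSL: p² = 2 + d² − 2cos(α−β) + 2d(sin α − sin β) = 67.235168; p = √p² = 8.199705; φ = atan2(cos β − cos α, d + sin α − sin β) = 0.131271 rad; t = (φ − α) mod 2π = 1.776078 rad, q = (β − φ) mod 2π = 6.187860 rad → L = 5.34·(1.776078 + 8.199705 + 6.187860) = 5.34·16.163643 = 86.313852 m
RSR: p² = 2 + d² − 2cos(α−β) + 2d(sin β − sin α) = 105.101376; p = √p² = 10.251896; φ = atan2(cos α − cos β, d − sin α + sin β) = -0.104885 rad; t = (α − φ) mod 2π = 4.743264 rad, q = (φ − β) mod 2π = 6.142355 rad → L = 5.34·(4.743264 + 10.251896 + 6.142355) = 5.34·21.137515 = 112.874329 m
LSR: p² = d² − 2 + 2cos(α−β) + 2d(sin α + sin β) = 64.113334; p = √p² = 8.007080; φ = atan2(−cos α − cos β, d + sin α + sin β) − atan2(−2, p) = 0.132405 rad; t = (φ − α) mod 2π = 1.777212 rad, q = (φ − β) mod 2π = 0.096459 rad → L = 5.34·(1.777212 + 8.007080 + 0.096459) = 5.34·9.880751 = 52.763211 m
RSL: p² = d² − 2 + 2cos(α−β) − 2d(sin α + sin β) = 99.345335; p = √p² = 9.967213; φ = atan2(cos α + cos β, d − sin α − sin β) − atan2(2, p) = -0.106871 rad; t = (α − φ) mod 2π = 4.745250 rad, q = (β − φ) mod 2π = 0.142816 rad → L = 5.34·(4.745250 + 9.967213 + 0.142816) = 5.34·14.855279 = 79.327191 m
RLR: c = (6 − d² + 2cos(α−β) + 2d(sin α − sin β))/8 = -12.137672, |c| > 1 → infeasible
LRL: c = (6 − d² + 2cos(α−β) − 2d(sin α − sin β))/8 = -7.404396, |c| > 1 → infeasible
Shortest: LSR with L = 52.763211 m ≈ 52.7632 m
Convert LSR to answer units (arcs ×180/π): t = 1.777212·180/π = 101.8267°, p = ρ·p = 5.34·8.007080 = 42.7578 m, q = 0.096459·180/π = 5.5267°, L = 52.7632 m.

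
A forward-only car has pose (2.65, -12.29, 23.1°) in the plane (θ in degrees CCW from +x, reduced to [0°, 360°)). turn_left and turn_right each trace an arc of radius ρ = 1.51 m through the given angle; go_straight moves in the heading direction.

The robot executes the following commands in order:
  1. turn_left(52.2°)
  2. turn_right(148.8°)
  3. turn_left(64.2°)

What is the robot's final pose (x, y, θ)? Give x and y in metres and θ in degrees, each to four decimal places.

set_pose: (x, y, θ) = (2.6500, -12.2900, 23.1000°), ρ = 1.51
turn_left(52.2°): centre at ρ to the left, rotate +52.2° → (3.5181, -11.2842, 75.3000°)
turn_right(148.8°): centre at ρ to the right, rotate −148.8° → (6.4265, -11.2386, -73.5000° ≡ 286.5000°)
turn_left(64.2°): centre at ρ to the left, rotate +64.2° → (7.6303, -12.2998, 350.7000°)

(7.6303, -12.2998, 350.7000°)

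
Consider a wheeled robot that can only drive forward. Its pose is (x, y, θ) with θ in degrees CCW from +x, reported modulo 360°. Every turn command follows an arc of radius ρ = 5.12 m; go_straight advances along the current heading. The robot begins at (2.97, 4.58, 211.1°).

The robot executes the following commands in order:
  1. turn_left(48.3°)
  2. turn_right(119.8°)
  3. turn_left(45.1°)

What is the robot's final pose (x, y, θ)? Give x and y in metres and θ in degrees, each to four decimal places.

(-11.5069, -0.6158, 184.7000°)

set_pose: (x, y, θ) = (2.9700, 4.5800, 211.1000°), ρ = 5.12
turn_left(48.3°): centre at ρ to the left, rotate +48.3° → (0.5820, 1.1377, 259.4000°)
turn_right(119.8°): centre at ρ to the right, rotate −119.8° → (-7.7690, -1.8195, 139.6000°)
turn_left(45.1°): centre at ρ to the left, rotate +45.1° → (-11.5069, -0.6158, 184.7000°)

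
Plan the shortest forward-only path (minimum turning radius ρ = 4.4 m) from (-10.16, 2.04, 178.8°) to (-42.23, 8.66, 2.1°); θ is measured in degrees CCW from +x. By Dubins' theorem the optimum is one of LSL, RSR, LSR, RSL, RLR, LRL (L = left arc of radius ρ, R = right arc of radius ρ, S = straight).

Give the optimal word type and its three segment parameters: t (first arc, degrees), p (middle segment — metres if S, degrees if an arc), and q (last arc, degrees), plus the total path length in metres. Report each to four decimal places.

Let ψ = atan2(Δy, Δx) = atan2(6.62, -32.07) = 168.3366° be the start→goal bearing.
Normalize: d = |goal − start| / ρ = 32.746134/4.4 = 7.442303, α = (θ_start − ψ) mod 360° = 10.4634° = 0.182620 rad, β = (θ_goal − ψ) mod 360° = 193.7634° = 3.381809 rad.
Common terms: sin α = 0.181607, cos α = 0.983371, sin β = -0.237913, cos β = -0.971287, cos(α−β) = -0.998342, d² = 55.387877. Work in radians in the unit-radius frame; every candidate has L = ρ·(t + p + q).
LSL: p² = 2 + d² − 2cos(α−β) + 2d(sin α − sin β) = 65.628944; p = √p² = 8.101169; φ = atan2(cos β − cos α, d + sin α − sin β) = -0.243686 rad; t = (φ − α) mod 2π = 5.856879 rad, q = (β − φ) mod 2π = 3.625494 rad → L = 4.4·(5.856879 + 8.101169 + 3.625494) = 4.4·17.583543 = 77.367590 m
RSR: p² = 2 + d² − 2cos(α−β) + 2d(sin β − sin α) = 53.140178; p = √p² = 7.289731; φ = atan2(cos α − cos β, d − sin α + sin β) = 0.271460 rad; t = (α − φ) mod 2π = 6.194345 rad, q = (φ − β) mod 2π = 3.172837 rad → L = 4.4·(6.194345 + 7.289731 + 3.172837) = 4.4·16.656913 = 73.290418 m
LSR: p² = d² − 2 + 2cos(α−β) + 2d(sin α + sin β) = 50.553106; p = √p² = 7.110071; φ = atan2(−cos α − cos β, d + sin α + sin β) − atan2(−2, p) = 0.272569 rad; t = (φ − α) mod 2π = 0.089949 rad, q = (φ − β) mod 2π = 3.173946 rad → L = 4.4·(0.089949 + 7.110071 + 3.173946) = 4.4·10.373966 = 45.645449 m
RSL: p² = d² − 2 + 2cos(α−β) − 2d(sin α + sin β) = 52.229281; p = √p² = 7.226983; φ = atan2(cos α + cos β, d − sin α − sin β) − atan2(2, p) = -0.268372 rad; t = (α − φ) mod 2π = 0.450992 rad, q = (β − φ) mod 2π = 3.650181 rad → L = 4.4·(0.450992 + 7.226983 + 3.650181) = 4.4·11.328156 = 49.843888 m
RLR: c = (6 − d² + 2cos(α−β) + 2d(sin α − sin β))/8 = -5.642522, |c| > 1 → infeasible
LRL: c = (6 − d² + 2cos(α−β) − 2d(sin α − sin β))/8 = -7.203618, |c| > 1 → infeasible
Shortest: LSR with L = 45.645449 m ≈ 45.6454 m
Convert LSR to answer units (arcs ×180/π): t = 0.089949·180/π = 5.1537°, p = ρ·p = 4.4·7.110071 = 31.2843 m, q = 3.173946·180/π = 181.8537°, L = 45.6454 m.

LSR: t = 5.1537°, p = 31.2843 m, q = 181.8537°, L = 45.6454 m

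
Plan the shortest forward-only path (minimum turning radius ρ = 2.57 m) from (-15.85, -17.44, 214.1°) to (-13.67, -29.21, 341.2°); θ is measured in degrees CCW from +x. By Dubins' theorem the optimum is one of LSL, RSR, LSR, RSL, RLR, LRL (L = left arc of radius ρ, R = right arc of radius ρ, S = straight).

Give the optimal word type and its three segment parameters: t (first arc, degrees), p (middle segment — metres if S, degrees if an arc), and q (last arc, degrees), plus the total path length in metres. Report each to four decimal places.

LSL: t = 68.1663°, p = 7.3774 m, q = 58.9337°, L = 13.0785 m

Let ψ = atan2(Δy, Δx) = atan2(-11.77, 2.18) = -79.5068° be the start→goal bearing.
Normalize: d = |goal − start| / ρ = 11.970184/2.57 = 4.657659, α = (θ_start − ψ) mod 360° = 293.6068° = 5.124405 rad, β = (θ_goal − ψ) mod 360° = 60.7068° = 1.059533 rad.
Common terms: sin α = -0.916315, cos α = 0.400457, sin β = 0.872127, cos β = 0.489279, cos(α−β) = -0.603208, d² = 21.693788. Work in radians in the unit-radius frame; every candidate has L = ρ·(t + p + q).
LSL: p² = 2 + d² − 2cos(α−β) + 2d(sin α − sin β) = 8.240293; p = √p² = 2.870591; φ = atan2(cos β − cos α, d + sin α − sin β) = 0.030947 rad; t = (φ − α) mod 2π = 1.189727 rad, q = (β − φ) mod 2π = 1.028586 rad → L = 2.57·(1.189727 + 2.870591 + 1.028586) = 2.57·5.088905 = 13.078485 m
RSR: p² = 2 + d² − 2cos(α−β) + 2d(sin β − sin α) = 41.560115; p = √p² = 6.446714; φ = atan2(cos α − cos β, d − sin α + sin β) = -0.013778 rad; t = (α − φ) mod 2π = 5.138183 rad, q = (φ − β) mod 2π = 5.209874 rad → L = 2.57·(5.138183 + 6.446714 + 5.209874) = 2.57·16.794771 = 43.162561 m
LSR: p² = d² − 2 + 2cos(α−β) + 2d(sin α + sin β) = 18.075745; p = √p² = 4.251558; φ = atan2(−cos α − cos β, d + sin α + sin β) − atan2(−2, p) = 0.249184 rad; t = (φ − α) mod 2π = 1.407964 rad, q = (φ − β) mod 2π = 5.472836 rad → L = 2.57·(1.407964 + 4.251558 + 5.472836) = 2.57·11.132359 = 28.610162 m
RSL: p² = d² − 2 + 2cos(α−β) − 2d(sin α + sin β) = 18.898999; p = √p² = 4.347298; φ = atan2(cos α + cos β, d − sin α − sin β) − atan2(2, p) = -0.244165 rad; t = (α − φ) mod 2π = 5.368570 rad, q = (β − φ) mod 2π = 1.303698 rad → L = 2.57·(5.368570 + 4.347298 + 1.303698) = 2.57·11.019566 = 28.320284 m
RLR: c = (6 − d² + 2cos(α−β) + 2d(sin α − sin β))/8 = -4.195014, |c| > 1 → infeasible
LRL: c = (6 − d² + 2cos(α−β) − 2d(sin α − sin β))/8 = -0.030037; p = 2π − arccos c = 4.682348 rad; φ = atan2(cos β − cos α, d + sin α − sin β) = 0.030947 rad; t = (φ − α + p/2) mod 2π = 3.530901 rad, q = (β − α − t + p) mod 2π = 3.369760 rad → L = 2.57·(3.530901 + 4.682348 + 3.369760) = 2.57·11.583009 = 29.768334 m
Shortest: LSL with L = 13.078485 m ≈ 13.0785 m
Convert LSL to answer units (arcs ×180/π): t = 1.189727·180/π = 68.1663°, p = ρ·p = 2.57·2.870591 = 7.3774 m, q = 1.028586·180/π = 58.9337°, L = 13.0785 m.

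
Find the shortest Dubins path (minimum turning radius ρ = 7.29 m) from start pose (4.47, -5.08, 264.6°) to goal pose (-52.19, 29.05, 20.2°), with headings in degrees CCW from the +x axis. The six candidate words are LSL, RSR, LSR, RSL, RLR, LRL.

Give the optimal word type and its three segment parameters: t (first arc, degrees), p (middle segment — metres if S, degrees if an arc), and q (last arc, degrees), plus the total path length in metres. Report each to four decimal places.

Let ψ = atan2(Δy, Δx) = atan2(34.13, -56.66) = 148.9367° be the start→goal bearing.
Normalize: d = |goal − start| / ρ = 66.145389/7.29 = 9.073442, α = (θ_start − ψ) mod 360° = 115.6633° = 2.018705 rad, β = (θ_goal − ψ) mod 360° = 231.2633° = 4.036306 rad.
Common terms: sin α = 0.901355, cos α = -0.433082, sin β = -0.780030, cos β = -0.625743, cos(α−β) = -0.432086, d² = 82.327342. Work in radians in the unit-radius frame; every candidate has L = ρ·(t + p + q).
LSL: p² = 2 + d² − 2cos(α−β) + 2d(sin α − sin β) = 115.703398; p = √p² = 10.756551; φ = atan2(cos β − cos α, d + sin α − sin β) = -0.017912 rad; t = (φ − α) mod 2π = 4.246568 rad, q = (β − φ) mod 2π = 4.054218 rad → L = 7.29·(4.246568 + 10.756551 + 4.054218) = 7.29·19.057337 = 138.927989 m
RSR: p² = 2 + d² − 2cos(α−β) + 2d(sin β − sin α) = 54.679629; p = √p² = 7.394568; φ = atan2(cos α − cos β, d − sin α + sin β) = 0.026057 rad; t = (α − φ) mod 2π = 1.992648 rad, q = (φ − β) mod 2π = 2.272937 rad → L = 7.29·(1.992648 + 7.394568 + 2.272937) = 7.29·11.660152 = 85.002510 m
LSR: p² = d² − 2 + 2cos(α−β) + 2d(sin α + sin β) = 81.664843; p = √p² = 9.036860; φ = atan2(−cos α − cos β, d + sin α + sin β) − atan2(−2, p) = 0.332455 rad; t = (φ − α) mod 2π = 4.596935 rad, q = (φ − β) mod 2π = 2.579335 rad → L = 7.29·(4.596935 + 9.036860 + 2.579335) = 7.29·16.213130 = 118.193718 m
RSL: p² = d² − 2 + 2cos(α−β) − 2d(sin α + sin β) = 77.261498; p = √p² = 8.789852; φ = atan2(cos α + cos β, d − sin α − sin β) − atan2(2, p) = -0.341456 rad; t = (α − φ) mod 2π = 2.360161 rad, q = (β − φ) mod 2π = 4.377761 rad → L = 7.29·(2.360161 + 8.789852 + 4.377761) = 7.29·15.527774 = 113.197473 m
RLR: c = (6 − d² + 2cos(α−β) + 2d(sin α − sin β))/8 = -5.834954, |c| > 1 → infeasible
LRL: c = (6 − d² + 2cos(α−β) − 2d(sin α − sin β))/8 = -13.462925, |c| > 1 → infeasible
Shortest: RSR with L = 85.002510 m ≈ 85.0025 m
Convert RSR to answer units (arcs ×180/π): t = 1.992648·180/π = 114.1703°, p = ρ·p = 7.29·7.394568 = 53.9064 m, q = 2.272937·180/π = 130.2297°, L = 85.0025 m.

RSR: t = 114.1703°, p = 53.9064 m, q = 130.2297°, L = 85.0025 m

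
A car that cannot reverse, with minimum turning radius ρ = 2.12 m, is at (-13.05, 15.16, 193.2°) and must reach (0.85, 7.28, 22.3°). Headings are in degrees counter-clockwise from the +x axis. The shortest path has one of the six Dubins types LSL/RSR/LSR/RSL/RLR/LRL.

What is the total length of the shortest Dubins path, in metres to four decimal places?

20.1842 m

Let ψ = atan2(Δy, Δx) = atan2(-7.88, 13.90) = -29.5492° be the start→goal bearing.
Normalize: d = |goal − start| / ρ = 15.978248/2.12 = 7.536909, α = (θ_start − ψ) mod 360° = 222.7492° = 3.887707 rad, β = (θ_goal − ψ) mod 360° = 51.8492° = 0.904939 rad.
Common terms: sin α = -0.678790, cos α = -0.734332, sin β = 0.786387, cos β = 0.617734, cos(α−β) = -0.987414, d² = 56.805002. Work in radians in the unit-radius frame; every candidate has L = ρ·(t + p + q).
LSL: p² = 2 + d² − 2cos(α−β) + 2d(sin α − sin β) = 38.694007; p = √p² = 6.220451; φ = atan2(cos β − cos α, d + sin α − sin β) = 0.219107 rad; t = (φ − α) mod 2π = 2.614586 rad, q = (β − φ) mod 2π = 0.685832 rad → L = 2.12·(2.614586 + 6.220451 + 0.685832) = 2.12·9.520868 = 20.184241 m
RSR: p² = 2 + d² − 2cos(α−β) + 2d(sin β − sin α) = 82.865652; p = √p² = 9.103057; φ = atan2(cos α − cos β, d − sin α + sin β) = -0.149080 rad; t = (α − φ) mod 2π = 4.036787 rad, q = (φ − β) mod 2π = 5.229166 rad → L = 2.12·(4.036787 + 9.103057 + 5.229166) = 2.12·18.369010 = 38.942302 m
LSR: p² = d² − 2 + 2cos(α−β) + 2d(sin α + sin β) = 54.452074; p = √p² = 7.379165; φ = atan2(−cos α − cos β, d + sin α + sin β) − atan2(−2, p) = 0.279926 rad; t = (φ − α) mod 2π = 2.675405 rad, q = (φ − β) mod 2π = 5.658173 rad → L = 2.12·(2.675405 + 7.379165 + 5.658173) = 2.12·15.712742 = 33.311014 m
RSL: p² = d² − 2 + 2cos(α−β) − 2d(sin α + sin β) = 51.208274; p = √p² = 7.155996; φ = atan2(cos α + cos β, d − sin α − sin β) − atan2(2, p) = -0.288225 rad; t = (α − φ) mod 2π = 4.175932 rad, q = (β − φ) mod 2π = 1.193164 rad → L = 2.12·(4.175932 + 7.155996 + 1.193164) = 2.12·12.525091 = 26.553194 m
RLR: c = (6 − d² + 2cos(α−β) + 2d(sin α − sin β))/8 = -9.358207, |c| > 1 → infeasible
LRL: c = (6 − d² + 2cos(α−β) − 2d(sin α − sin β))/8 = -3.836751, |c| > 1 → infeasible
Shortest: LSL with L = 20.184241 m ≈ 20.1842 m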